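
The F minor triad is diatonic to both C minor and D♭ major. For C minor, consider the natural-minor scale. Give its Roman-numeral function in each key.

The scale of C minor (natural minor) is C D E♭ F G A♭ B♭; F is degree 4, and the triad built there (F-A♭-C) is minor, so it is iv.
The scale of D♭ major is D♭ E♭ F G♭ A♭ B♭ C; F is degree 3, and the triad built there (F-A♭-C) is minor, so it is iii.

iv in C minor; iii in D♭ major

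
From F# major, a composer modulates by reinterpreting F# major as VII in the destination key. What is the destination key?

The numeral VII denotes a major triad on scale degree 7. With F# on degree 7, the tonic of the new key is G#.
Degree 7 carries a major triad in natural-minor keys, so the destination is G# minor.
Check: the diatonic triads of G# minor (natural minor) are G#m (i), A#dim (ii°), B (III), C#m (iv), D#m (v), E (VI), F# (VII) — F# major is indeed VII.

G# minor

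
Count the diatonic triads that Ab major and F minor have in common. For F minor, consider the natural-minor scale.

7

Diatonic triads of Ab major: Ab major (I), Bb minor (ii), C minor (iii), Db major (IV), Eb major (V), F minor (vi), G diminished (vii°).
Diatonic triads of F minor (natural minor): F minor (i), G diminished (ii°), Ab major (III), Bb minor (iv), C minor (v), Db major (VI), Eb major (VII).
Matching root and quality in both lists: Ab major, Bb minor, C minor, Db major, Eb major, F minor, G diminished.
That gives 7 common triads.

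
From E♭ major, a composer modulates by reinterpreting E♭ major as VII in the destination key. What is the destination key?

F minor

The numeral VII denotes a major triad on scale degree 7. With E♭ on degree 7, the tonic of the new key is F.
Degree 7 carries a major triad in natural-minor keys, so the destination is F minor.
Check: the diatonic triads of F minor (natural minor) are Fm (i), Gdim (ii°), A♭ (III), B♭m (iv), Cm (v), D♭ (VI), E♭ (VII) — E♭ major is indeed VII.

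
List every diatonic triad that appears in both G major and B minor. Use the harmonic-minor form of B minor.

Triads in G major: G (I), Am (ii), Bm (iii), C (IV), D (V), Em (vi), F♯dim (vii°).
Triads in B minor (harmonic minor): Bm (i), C♯dim (ii°), Daug (III+), Em (iv), F♯ (V), G (VI), A♯dim (vii°).
Shared triads with their functions: G (I in G major, VI in B minor); Bm (iii in G major, i in B minor); Em (vi in G major, iv in B minor).

G, Bm, Em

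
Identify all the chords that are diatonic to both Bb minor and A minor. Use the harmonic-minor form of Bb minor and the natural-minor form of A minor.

F

Triads in Bb minor (harmonic minor): Bbm (i), Cdim (ii°), Dbaug (III+), Ebm (iv), F (V), Gb (VI), Adim (vii°).
Triads in A minor (natural minor): Am (i), Bdim (ii°), C (III), Dm (iv), Em (v), F (VI), G (VII).
Shared triads with their functions: F (V in Bb minor, VI in A minor).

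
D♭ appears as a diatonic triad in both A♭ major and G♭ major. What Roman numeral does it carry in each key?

The scale of A♭ major is A♭ B♭ C D♭ E♭ F G; D♭ is degree 4, and the triad built there (D♭-F-A♭) is major, so it is IV.
The scale of G♭ major is G♭ A♭ B♭ C♭ D♭ E♭ F; D♭ is degree 5, and the triad built there (D♭-F-A♭) is major, so it is V.

IV in A♭ major; V in G♭ major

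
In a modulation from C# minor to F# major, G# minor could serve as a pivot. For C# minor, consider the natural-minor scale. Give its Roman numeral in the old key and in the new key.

The scale of C# minor (natural minor) is C# D# E F# G# A B; G# is degree 5, and the triad built there (G#-B-D#) is minor, so it is v.
The scale of F# major is F# G# A# B C# D# E#; G# is degree 2, and the triad built there (G#-B-D#) is minor, so it is ii.

v in C# minor; ii in F# major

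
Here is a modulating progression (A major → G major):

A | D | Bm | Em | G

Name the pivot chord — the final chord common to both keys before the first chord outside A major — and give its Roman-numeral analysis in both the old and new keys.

Bm — ii in A major, iii in G major

Chords diatonic to A major: A, Bm, C♯m, D, E, F♯m, G♯dim.
Reading the progression, the first chord not in that set is Em, so the modulation leaves A major there.
The chord immediately before Em is Bm, which is diatonic to both keys: ii in A major and iii in G major.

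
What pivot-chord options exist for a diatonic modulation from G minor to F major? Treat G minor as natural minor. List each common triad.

Gm, Bb, Dm, F

Triads in G minor (natural minor): G minor (i), A diminished (ii°), Bb major (III), C minor (iv), D minor (v), Eb major (VI), F major (VII).
Triads in F major: F major (I), G minor (ii), A minor (iii), Bb major (IV), C major (V), D minor (vi), E diminished (vii°).
Shared triads with their functions: G minor (i in G minor, ii in F major); Bb major (III in G minor, IV in F major); D minor (v in G minor, vi in F major); F major (VII in G minor, I in F major).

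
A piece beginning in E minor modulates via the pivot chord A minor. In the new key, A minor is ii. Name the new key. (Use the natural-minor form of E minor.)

The numeral ii denotes a minor triad on scale degree 2. With A on degree 2, the tonic of the new key is G.
Degree 2 carries a minor triad in major keys, so the destination is G major.
Check: the diatonic triads of G major are G (I), Am (ii), Bm (iii), C (IV), D (V), Em (vi), F#dim (vii°) — A minor is indeed ii.

G major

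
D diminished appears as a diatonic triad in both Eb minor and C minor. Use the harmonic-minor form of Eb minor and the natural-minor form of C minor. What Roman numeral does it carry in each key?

vii° in Eb minor; ii° in C minor

The scale of Eb minor (harmonic minor) is Eb F Gb Ab Bb Cb D; D is degree 7, and the triad built there (D-F-Ab) is diminished, so it is vii°.
The scale of C minor (natural minor) is C D Eb F G Ab Bb; D is degree 2, and the triad built there (D-F-Ab) is diminished, so it is ii°.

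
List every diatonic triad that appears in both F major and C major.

F, Am, C, Dm

Triads in F major: F major (I), G minor (ii), A minor (iii), Bb major (IV), C major (V), D minor (vi), E diminished (vii°).
Triads in C major: C major (I), D minor (ii), E minor (iii), F major (IV), G major (V), A minor (vi), B diminished (vii°).
Shared triads with their functions: F major (I in F major, IV in C major); A minor (iii in F major, vi in C major); C major (V in F major, I in C major); D minor (vi in F major, ii in C major).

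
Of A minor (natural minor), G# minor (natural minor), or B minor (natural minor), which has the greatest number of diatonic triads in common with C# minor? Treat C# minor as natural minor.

Triads of C# minor (natural minor): C# minor (i), D# diminished (ii°), E major (III), F# minor (iv), G# minor (v), A major (VI), B major (VII).
A minor (natural minor) shares 0: none.
G# minor (natural minor) shares 4: C#m, E, G#m, B.
B minor (natural minor) shares 2: F#m, A.
The most common triads (4) are shared with G# minor.

G# minor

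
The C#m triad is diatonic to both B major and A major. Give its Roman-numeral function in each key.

The scale of B major is B C# D# E F# G# A#; C# is degree 2, and the triad built there (C#-E-G#) is minor, so it is ii.
The scale of A major is A B C# D E F# G#; C# is degree 3, and the triad built there (C#-E-G#) is minor, so it is iii.

ii in B major; iii in A major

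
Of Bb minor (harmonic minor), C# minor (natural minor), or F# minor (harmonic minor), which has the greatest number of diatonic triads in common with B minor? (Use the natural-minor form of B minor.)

Triads of B minor (natural minor): Bm (i), C#dim (ii°), D (III), Em (iv), F#m (v), G (VI), A (VII).
Bb minor (harmonic minor) shares 0: none.
C# minor (natural minor) shares 2: F#m, A.
F# minor (harmonic minor) shares 3: Bm, D, F#m.
The most common triads (3) are shared with F# minor.

F# minor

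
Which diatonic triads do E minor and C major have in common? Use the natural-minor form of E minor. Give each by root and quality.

Em, G, Am, C

Triads in E minor (natural minor): Em (i), F#dim (ii°), G (III), Am (iv), Bm (v), C (VI), D (VII).
Triads in C major: C (I), Dm (ii), Em (iii), F (IV), G (V), Am (vi), Bdim (vii°).
Shared triads with their functions: Em (i in E minor, iii in C major); G (III in E minor, V in C major); Am (iv in E minor, vi in C major); C (VI in E minor, I in C major).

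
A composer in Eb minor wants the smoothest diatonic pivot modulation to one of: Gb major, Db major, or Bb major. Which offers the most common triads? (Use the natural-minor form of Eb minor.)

Gb major

Triads of Eb minor (natural minor): Ebm (i), Fdim (ii°), Gb (III), Abm (iv), Bbm (v), Cb (VI), Db (VII).
Gb major shares 7: Ebm, Fdim, Gb, Abm, Bbm, Cb, Db.
Db major shares 4: Ebm, Gb, Bbm, Db.
Bb major shares 0: none.
The most common triads (7) are shared with Gb major.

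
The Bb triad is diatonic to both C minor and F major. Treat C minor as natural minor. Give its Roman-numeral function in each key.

The scale of C minor (natural minor) is C D Eb F G Ab Bb; Bb is degree 7, and the triad built there (Bb-D-F) is major, so it is VII.
The scale of F major is F G A Bb C D E; Bb is degree 4, and the triad built there (Bb-D-F) is major, so it is IV.

VII in C minor; IV in F major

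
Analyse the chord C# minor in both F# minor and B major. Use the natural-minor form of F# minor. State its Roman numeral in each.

v in F# minor; ii in B major

The scale of F# minor (natural minor) is F# G# A B C# D E; C# is degree 5, and the triad built there (C#-E-G#) is minor, so it is v.
The scale of B major is B C# D# E F# G# A#; C# is degree 2, and the triad built there (C#-E-G#) is minor, so it is ii.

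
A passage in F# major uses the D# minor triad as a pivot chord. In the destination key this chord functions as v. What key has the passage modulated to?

The numeral v denotes a minor triad on scale degree 5. With D# on degree 5, the tonic of the new key is G#.
Degree 5 carries a minor triad in natural-minor keys, so the destination is G# minor.
Check: the diatonic triads of G# minor (natural minor) are G#m (i), A#dim (ii°), B (III), C#m (iv), D#m (v), E (VI), F# (VII) — D# minor is indeed v.

G# minor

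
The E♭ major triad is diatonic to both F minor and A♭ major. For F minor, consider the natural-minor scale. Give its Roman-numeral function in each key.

The scale of F minor (natural minor) is F G A♭ B♭ C D♭ E♭; E♭ is degree 7, and the triad built there (E♭-G-B♭) is major, so it is VII.
The scale of A♭ major is A♭ B♭ C D♭ E♭ F G; E♭ is degree 5, and the triad built there (E♭-G-B♭) is major, so it is V.

VII in F minor; V in A♭ major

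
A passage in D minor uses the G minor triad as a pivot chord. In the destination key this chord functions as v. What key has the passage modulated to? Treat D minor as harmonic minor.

C minor

The numeral v denotes a minor triad on scale degree 5. With G on degree 5, the tonic of the new key is C.
Degree 5 carries a minor triad in natural-minor keys, so the destination is C minor.
Check: the diatonic triads of C minor (natural minor) are Cm (i), Ddim (ii°), Eb (III), Fm (iv), Gm (v), Ab (VI), Bb (VII) — G minor is indeed v.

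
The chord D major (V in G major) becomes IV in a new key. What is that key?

The numeral IV denotes a major triad on scale degree 4. With D on degree 4, the tonic of the new key is A.
Degree 4 carries a major triad in major keys, so the destination is A major.
Check: the diatonic triads of A major are A (I), Bm (ii), C♯m (iii), D (IV), E (V), F♯m (vi), G♯dim (vii°) — D major is indeed IV.

A major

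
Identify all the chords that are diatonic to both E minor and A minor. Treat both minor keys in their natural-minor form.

Em, G, Am, C

Triads in E minor (natural minor): E minor (i), F# diminished (ii°), G major (III), A minor (iv), B minor (v), C major (VI), D major (VII).
Triads in A minor (natural minor): A minor (i), B diminished (ii°), C major (III), D minor (iv), E minor (v), F major (VI), G major (VII).
Shared triads with their functions: E minor (i in E minor, v in A minor); G major (III in E minor, VII in A minor); A minor (iv in E minor, i in A minor); C major (VI in E minor, III in A minor).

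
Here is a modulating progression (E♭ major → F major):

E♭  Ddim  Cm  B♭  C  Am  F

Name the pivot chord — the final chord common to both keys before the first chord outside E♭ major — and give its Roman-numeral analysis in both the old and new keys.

Chords diatonic to E♭ major: E♭, Fm, Gm, A♭, B♭, Cm, Ddim.
Reading the progression, the first chord not in that set is C, so the modulation leaves E♭ major there.
The chord immediately before C is B♭, which is diatonic to both keys: V in E♭ major and IV in F major.

B♭ — V in E♭ major, IV in F major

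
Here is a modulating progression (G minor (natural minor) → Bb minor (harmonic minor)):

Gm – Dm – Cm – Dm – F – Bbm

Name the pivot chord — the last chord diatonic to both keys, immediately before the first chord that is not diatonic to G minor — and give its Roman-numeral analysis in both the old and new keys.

F — VII in G minor, V in Bb minor

Chords diatonic to G minor: Gm, Adim, Bb, Cm, Dm, Eb, F.
Reading the progression, the first chord not in that set is Bbm, so the modulation leaves G minor there.
The chord immediately before Bbm is F, which is diatonic to both keys: VII in G minor and V in Bb minor.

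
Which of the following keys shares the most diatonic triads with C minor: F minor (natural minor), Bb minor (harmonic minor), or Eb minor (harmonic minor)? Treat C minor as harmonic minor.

F minor

Triads of C minor (harmonic minor): Cm (i), Ddim (ii°), Ebaug (III+), Fm (iv), G (V), Ab (VI), Bdim (vii°).
F minor (natural minor) shares 3: Cm, Fm, Ab.
Bb minor (harmonic minor) shares 0: none.
Eb minor (harmonic minor) shares 1: Ddim.
The most common triads (3) are shared with F minor.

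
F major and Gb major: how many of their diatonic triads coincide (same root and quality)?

0

Diatonic triads of F major: F major (I), G minor (ii), A minor (iii), Bb major (IV), C major (V), D minor (vi), E diminished (vii°).
Diatonic triads of Gb major: Gb major (I), Ab minor (ii), Bb minor (iii), Cb major (IV), Db major (V), Eb minor (vi), F diminished (vii°).
No triad has the same root and quality in both keys.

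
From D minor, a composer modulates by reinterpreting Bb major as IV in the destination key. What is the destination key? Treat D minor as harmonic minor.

F major

The numeral IV denotes a major triad on scale degree 4. With Bb on degree 4, the tonic of the new key is F.
Degree 4 carries a major triad in major keys, so the destination is F major.
Check: the diatonic triads of F major are F (I), Gm (ii), Am (iii), Bb (IV), C (V), Dm (vi), Edim (vii°) — Bb major is indeed IV.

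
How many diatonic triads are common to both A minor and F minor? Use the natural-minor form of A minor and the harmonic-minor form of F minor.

Diatonic triads of A minor (natural minor): Am (i), Bdim (ii°), C (III), Dm (iv), Em (v), F (VI), G (VII).
Diatonic triads of F minor (harmonic minor): Fm (i), Gdim (ii°), A♭aug (III+), B♭m (iv), C (V), D♭ (VI), Edim (vii°).
Matching root and quality in both lists: C.
That gives 1 common triad.

1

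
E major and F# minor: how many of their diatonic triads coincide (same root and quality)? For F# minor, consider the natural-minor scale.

Diatonic triads of E major: E major (I), F# minor (ii), G# minor (iii), A major (IV), B major (V), C# minor (vi), D# diminished (vii°).
Diatonic triads of F# minor (natural minor): F# minor (i), G# diminished (ii°), A major (III), B minor (iv), C# minor (v), D major (VI), E major (VII).
Matching root and quality in both lists: E major, F# minor, A major, C# minor.
That gives 4 common triads.

4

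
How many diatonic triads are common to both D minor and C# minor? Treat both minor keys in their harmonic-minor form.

Diatonic triads of D minor (harmonic minor): D minor (i), E diminished (ii°), F augmented (III+), G minor (iv), A major (V), Bb major (VI), C# diminished (vii°).
Diatonic triads of C# minor (harmonic minor): C# minor (i), D# diminished (ii°), E augmented (III+), F# minor (iv), G# major (V), A major (VI), B# diminished (vii°).
Matching root and quality in both lists: A major.
That gives 1 common triad.

1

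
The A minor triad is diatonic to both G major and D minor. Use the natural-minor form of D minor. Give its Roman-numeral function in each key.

The scale of G major is G A B C D E F♯; A is degree 2, and the triad built there (A-C-E) is minor, so it is ii.
The scale of D minor (natural minor) is D E F G A B♭ C; A is degree 5, and the triad built there (A-C-E) is minor, so it is v.

ii in G major; v in D minor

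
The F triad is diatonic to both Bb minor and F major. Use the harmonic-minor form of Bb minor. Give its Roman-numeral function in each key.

The scale of Bb minor (harmonic minor) is Bb C Db Eb F Gb A; F is degree 5, and the triad built there (F-A-C) is major, so it is V.
The scale of F major is F G A Bb C D E; F is degree 1, and the triad built there (F-A-C) is major, so it is I.

V in Bb minor; I in F major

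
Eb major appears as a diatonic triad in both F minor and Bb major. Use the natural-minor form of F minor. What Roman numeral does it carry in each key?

VII in F minor; IV in Bb major

The scale of F minor (natural minor) is F G Ab Bb C Db Eb; Eb is degree 7, and the triad built there (Eb-G-Bb) is major, so it is VII.
The scale of Bb major is Bb C D Eb F G A; Eb is degree 4, and the triad built there (Eb-G-Bb) is major, so it is IV.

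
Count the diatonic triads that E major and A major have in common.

4

Diatonic triads of E major: E (I), F♯m (ii), G♯m (iii), A (IV), B (V), C♯m (vi), D♯dim (vii°).
Diatonic triads of A major: A (I), Bm (ii), C♯m (iii), D (IV), E (V), F♯m (vi), G♯dim (vii°).
Matching root and quality in both lists: E, F♯m, A, C♯m.
That gives 4 common triads.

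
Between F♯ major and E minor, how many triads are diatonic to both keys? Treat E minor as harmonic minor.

Diatonic triads of F♯ major: F♯ (I), G♯m (ii), A♯m (iii), B (IV), C♯ (V), D♯m (vi), E♯dim (vii°).
Diatonic triads of E minor (harmonic minor): Em (i), F♯dim (ii°), Gaug (III+), Am (iv), B (V), C (VI), D♯dim (vii°).
Matching root and quality in both lists: B.
That gives 1 common triad.

1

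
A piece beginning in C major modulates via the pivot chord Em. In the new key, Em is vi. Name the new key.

G major

The numeral vi denotes a minor triad on scale degree 6. With E on degree 6, the tonic of the new key is G.
Degree 6 carries a minor triad in major keys, so the destination is G major.
Check: the diatonic triads of G major are G (I), Am (ii), Bm (iii), C (IV), D (V), Em (vi), F#dim (vii°) — Em is indeed vi.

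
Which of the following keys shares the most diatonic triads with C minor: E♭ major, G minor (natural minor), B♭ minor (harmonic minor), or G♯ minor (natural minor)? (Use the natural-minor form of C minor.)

Triads of C minor (natural minor): C minor (i), D diminished (ii°), E♭ major (III), F minor (iv), G minor (v), A♭ major (VI), B♭ major (VII).
E♭ major shares 7: Cm, Ddim, E♭, Fm, Gm, A♭, B♭.
G minor (natural minor) shares 4: Cm, E♭, Gm, B♭.
B♭ minor (harmonic minor) shares 0: none.
G♯ minor (natural minor) shares 0: none.
The most common triads (7) are shared with E♭ major.

E♭ major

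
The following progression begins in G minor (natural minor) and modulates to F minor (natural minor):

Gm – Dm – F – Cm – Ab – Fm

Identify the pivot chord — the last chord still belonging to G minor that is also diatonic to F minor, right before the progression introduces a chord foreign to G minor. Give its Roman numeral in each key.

Cm — iv in G minor, v in F minor

Chords diatonic to G minor: Gm, Adim, Bb, Cm, Dm, Eb, F.
Reading the progression, the first chord not in that set is Ab, so the modulation leaves G minor there.
The chord immediately before Ab is Cm, which is diatonic to both keys: iv in G minor and v in F minor.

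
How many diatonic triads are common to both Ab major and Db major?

Diatonic triads of Ab major: Ab major (I), Bb minor (ii), C minor (iii), Db major (IV), Eb major (V), F minor (vi), G diminished (vii°).
Diatonic triads of Db major: Db major (I), Eb minor (ii), F minor (iii), Gb major (IV), Ab major (V), Bb minor (vi), C diminished (vii°).
Matching root and quality in both lists: Ab major, Bb minor, Db major, F minor.
That gives 4 common triads.

4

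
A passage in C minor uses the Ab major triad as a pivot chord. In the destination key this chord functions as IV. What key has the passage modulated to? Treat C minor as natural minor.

Eb major

The numeral IV denotes a major triad on scale degree 4. With Ab on degree 4, the tonic of the new key is Eb.
Degree 4 carries a major triad in major keys, so the destination is Eb major.
Check: the diatonic triads of Eb major are Eb (I), Fm (ii), Gm (iii), Ab (IV), Bb (V), Cm (vi), Ddim (vii°) — Ab major is indeed IV.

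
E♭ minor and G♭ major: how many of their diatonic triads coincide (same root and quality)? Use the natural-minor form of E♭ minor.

7

Diatonic triads of E♭ minor (natural minor): E♭ minor (i), F diminished (ii°), G♭ major (III), A♭ minor (iv), B♭ minor (v), C♭ major (VI), D♭ major (VII).
Diatonic triads of G♭ major: G♭ major (I), A♭ minor (ii), B♭ minor (iii), C♭ major (IV), D♭ major (V), E♭ minor (vi), F diminished (vii°).
Matching root and quality in both lists: E♭ minor, F diminished, G♭ major, A♭ minor, B♭ minor, C♭ major, D♭ major.
That gives 7 common triads.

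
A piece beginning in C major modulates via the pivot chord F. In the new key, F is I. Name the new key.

The numeral I denotes a major triad on scale degree 1. With F on degree 1, the tonic of the new key is F.
Degree 1 carries a major triad in major keys, so the destination is F major.
Check: the diatonic triads of F major are F (I), Gm (ii), Am (iii), Bb (IV), C (V), Dm (vi), Edim (vii°) — F is indeed I.

F major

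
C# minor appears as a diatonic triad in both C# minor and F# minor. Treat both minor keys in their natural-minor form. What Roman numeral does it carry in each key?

The scale of C# minor (natural minor) is C# D# E F# G# A B; C# is degree 1, and the triad built there (C#-E-G#) is minor, so it is i.
The scale of F# minor (natural minor) is F# G# A B C# D E; C# is degree 5, and the triad built there (C#-E-G#) is minor, so it is v.

i in C# minor; v in F# minor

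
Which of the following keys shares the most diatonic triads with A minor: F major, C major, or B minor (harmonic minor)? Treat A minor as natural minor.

Triads of A minor (natural minor): Am (i), Bdim (ii°), C (III), Dm (iv), Em (v), F (VI), G (VII).
F major shares 4: Am, C, Dm, F.
C major shares 7: Am, Bdim, C, Dm, Em, F, G.
B minor (harmonic minor) shares 2: Em, G.
The most common triads (7) are shared with C major.

C major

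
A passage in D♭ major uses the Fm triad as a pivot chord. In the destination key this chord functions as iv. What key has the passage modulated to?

C minor

The numeral iv denotes a minor triad on scale degree 4. With F on degree 4, the tonic of the new key is C.
Degree 4 carries a minor triad in minor keys, so the destination is C minor.
Check: the diatonic triads of C minor (natural minor) are Cm (i), Ddim (ii°), E♭ (III), Fm (iv), Gm (v), A♭ (VI), B♭ (VII) — Fm is indeed iv.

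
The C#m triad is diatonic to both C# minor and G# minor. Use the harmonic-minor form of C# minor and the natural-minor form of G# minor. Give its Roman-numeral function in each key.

The scale of C# minor (harmonic minor) is C# D# E F# G# A B#; C# is degree 1, and the triad built there (C#-E-G#) is minor, so it is i.
The scale of G# minor (natural minor) is G# A# B C# D# E F#; C# is degree 4, and the triad built there (C#-E-G#) is minor, so it is iv.

i in C# minor; iv in G# minor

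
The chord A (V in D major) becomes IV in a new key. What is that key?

E major

The numeral IV denotes a major triad on scale degree 4. With A on degree 4, the tonic of the new key is E.
Degree 4 carries a major triad in major keys, so the destination is E major.
Check: the diatonic triads of E major are E (I), F#m (ii), G#m (iii), A (IV), B (V), C#m (vi), D#dim (vii°) — A is indeed IV.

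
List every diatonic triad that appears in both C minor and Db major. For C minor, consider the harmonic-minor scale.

Fm, Ab

Triads in C minor (harmonic minor): Cm (i), Ddim (ii°), Ebaug (III+), Fm (iv), G (V), Ab (VI), Bdim (vii°).
Triads in Db major: Db (I), Ebm (ii), Fm (iii), Gb (IV), Ab (V), Bbm (vi), Cdim (vii°).
Shared triads with their functions: Fm (iv in C minor, iii in Db major); Ab (VI in C minor, V in Db major).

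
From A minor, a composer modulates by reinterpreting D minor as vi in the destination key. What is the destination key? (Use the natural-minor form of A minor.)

The numeral vi denotes a minor triad on scale degree 6. With D on degree 6, the tonic of the new key is F.
Degree 6 carries a minor triad in major keys, so the destination is F major.
Check: the diatonic triads of F major are F (I), Gm (ii), Am (iii), Bb (IV), C (V), Dm (vi), Edim (vii°) — D minor is indeed vi.

F major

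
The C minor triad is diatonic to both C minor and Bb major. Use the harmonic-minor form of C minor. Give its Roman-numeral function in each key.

i in C minor; ii in Bb major

The scale of C minor (harmonic minor) is C D Eb F G Ab B; C is degree 1, and the triad built there (C-Eb-G) is minor, so it is i.
The scale of Bb major is Bb C D Eb F G A; C is degree 2, and the triad built there (C-Eb-G) is minor, so it is ii.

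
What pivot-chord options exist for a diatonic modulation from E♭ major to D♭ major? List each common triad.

Triads in E♭ major: E♭ (I), Fm (ii), Gm (iii), A♭ (IV), B♭ (V), Cm (vi), Ddim (vii°).
Triads in D♭ major: D♭ (I), E♭m (ii), Fm (iii), G♭ (IV), A♭ (V), B♭m (vi), Cdim (vii°).
Shared triads with their functions: Fm (ii in E♭ major, iii in D♭ major); A♭ (IV in E♭ major, V in D♭ major).

Fm, A♭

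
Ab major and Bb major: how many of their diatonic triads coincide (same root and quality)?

2

Diatonic triads of Ab major: Ab major (I), Bb minor (ii), C minor (iii), Db major (IV), Eb major (V), F minor (vi), G diminished (vii°).
Diatonic triads of Bb major: Bb major (I), C minor (ii), D minor (iii), Eb major (IV), F major (V), G minor (vi), A diminished (vii°).
Matching root and quality in both lists: C minor, Eb major.
That gives 2 common triads.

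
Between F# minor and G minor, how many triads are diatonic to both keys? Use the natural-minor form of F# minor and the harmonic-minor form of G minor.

Diatonic triads of F# minor (natural minor): F#m (i), G#dim (ii°), A (III), Bm (iv), C#m (v), D (VI), E (VII).
Diatonic triads of G minor (harmonic minor): Gm (i), Adim (ii°), Bbaug (III+), Cm (iv), D (V), Eb (VI), F#dim (vii°).
Matching root and quality in both lists: D.
That gives 1 common triad.

1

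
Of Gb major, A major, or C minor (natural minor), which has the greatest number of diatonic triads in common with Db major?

Gb major

Triads of Db major: Db (I), Ebm (ii), Fm (iii), Gb (IV), Ab (V), Bbm (vi), Cdim (vii°).
Gb major shares 4: Db, Ebm, Gb, Bbm.
A major shares 0: none.
C minor (natural minor) shares 2: Fm, Ab.
The most common triads (4) are shared with Gb major.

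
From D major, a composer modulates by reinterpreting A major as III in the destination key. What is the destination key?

The numeral III denotes a major triad on scale degree 3. With A on degree 3, the tonic of the new key is F#.
Degree 3 carries a major triad in natural-minor keys, so the destination is F# minor.
Check: the diatonic triads of F# minor (natural minor) are F#m (i), G#dim (ii°), A (III), Bm (iv), C#m (v), D (VI), E (VII) — A major is indeed III.

F# minor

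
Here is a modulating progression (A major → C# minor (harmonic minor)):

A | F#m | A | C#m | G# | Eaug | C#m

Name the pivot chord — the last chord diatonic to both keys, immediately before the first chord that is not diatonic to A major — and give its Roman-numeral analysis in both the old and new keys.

Chords diatonic to A major: A, Bm, C#m, D, E, F#m, G#dim.
Reading the progression, the first chord not in that set is G#, so the modulation leaves A major there.
The chord immediately before G# is C#m, which is diatonic to both keys: iii in A major and i in C# minor.

C#m — iii in A major, i in C# minor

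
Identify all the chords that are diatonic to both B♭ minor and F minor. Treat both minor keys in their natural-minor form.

B♭m, D♭, Fm, A♭

Triads in B♭ minor (natural minor): B♭m (i), Cdim (ii°), D♭ (III), E♭m (iv), Fm (v), G♭ (VI), A♭ (VII).
Triads in F minor (natural minor): Fm (i), Gdim (ii°), A♭ (III), B♭m (iv), Cm (v), D♭ (VI), E♭ (VII).
Shared triads with their functions: B♭m (i in B♭ minor, iv in F minor); D♭ (III in B♭ minor, VI in F minor); Fm (v in B♭ minor, i in F minor); A♭ (VII in B♭ minor, III in F minor).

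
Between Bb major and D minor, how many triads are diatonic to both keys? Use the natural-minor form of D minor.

Diatonic triads of Bb major: Bb (I), Cm (ii), Dm (iii), Eb (IV), F (V), Gm (vi), Adim (vii°).
Diatonic triads of D minor (natural minor): Dm (i), Edim (ii°), F (III), Gm (iv), Am (v), Bb (VI), C (VII).
Matching root and quality in both lists: Bb, Dm, F, Gm.
That gives 4 common triads.

4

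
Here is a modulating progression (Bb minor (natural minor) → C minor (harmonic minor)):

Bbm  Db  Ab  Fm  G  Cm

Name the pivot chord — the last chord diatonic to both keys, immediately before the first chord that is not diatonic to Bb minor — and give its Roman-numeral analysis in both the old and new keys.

Chords diatonic to Bb minor: Bbm, Cdim, Db, Ebm, Fm, Gb, Ab.
Reading the progression, the first chord not in that set is G, so the modulation leaves Bb minor there.
The chord immediately before G is Fm, which is diatonic to both keys: v in Bb minor and iv in C minor.

Fm — v in Bb minor, iv in C minor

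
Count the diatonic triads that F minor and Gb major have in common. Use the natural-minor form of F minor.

2

Diatonic triads of F minor (natural minor): Fm (i), Gdim (ii°), Ab (III), Bbm (iv), Cm (v), Db (VI), Eb (VII).
Diatonic triads of Gb major: Gb (I), Abm (ii), Bbm (iii), Cb (IV), Db (V), Ebm (vi), Fdim (vii°).
Matching root and quality in both lists: Bbm, Db.
That gives 2 common triads.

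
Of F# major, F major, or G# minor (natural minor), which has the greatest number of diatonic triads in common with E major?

G# minor

Triads of E major: E major (I), F# minor (ii), G# minor (iii), A major (IV), B major (V), C# minor (vi), D# diminished (vii°).
F# major shares 2: G#m, B.
F major shares 0: none.
G# minor (natural minor) shares 4: E, G#m, B, C#m.
The most common triads (4) are shared with G# minor.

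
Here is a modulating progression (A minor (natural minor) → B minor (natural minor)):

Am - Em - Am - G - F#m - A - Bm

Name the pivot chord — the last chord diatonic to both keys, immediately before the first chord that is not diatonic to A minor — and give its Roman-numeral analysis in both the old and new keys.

Chords diatonic to A minor: Am, Bdim, C, Dm, Em, F, G.
Reading the progression, the first chord not in that set is F#m, so the modulation leaves A minor there.
The chord immediately before F#m is G, which is diatonic to both keys: VII in A minor and VI in B minor.

G — VII in A minor, VI in B minor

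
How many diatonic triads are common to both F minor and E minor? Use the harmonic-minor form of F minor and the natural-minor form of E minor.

Diatonic triads of F minor (harmonic minor): Fm (i), Gdim (ii°), A♭aug (III+), B♭m (iv), C (V), D♭ (VI), Edim (vii°).
Diatonic triads of E minor (natural minor): Em (i), F♯dim (ii°), G (III), Am (iv), Bm (v), C (VI), D (VII).
Matching root and quality in both lists: C.
That gives 1 common triad.

1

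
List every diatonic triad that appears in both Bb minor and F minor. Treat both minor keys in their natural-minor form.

Bbm, Db, Fm, Ab

Triads in Bb minor (natural minor): Bb minor (i), C diminished (ii°), Db major (III), Eb minor (iv), F minor (v), Gb major (VI), Ab major (VII).
Triads in F minor (natural minor): F minor (i), G diminished (ii°), Ab major (III), Bb minor (iv), C minor (v), Db major (VI), Eb major (VII).
Shared triads with their functions: Bb minor (i in Bb minor, iv in F minor); Db major (III in Bb minor, VI in F minor); F minor (v in Bb minor, i in F minor); Ab major (VII in Bb minor, III in F minor).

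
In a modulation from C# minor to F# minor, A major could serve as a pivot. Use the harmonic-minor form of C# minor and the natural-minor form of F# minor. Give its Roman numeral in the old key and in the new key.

The scale of C# minor (harmonic minor) is C# D# E F# G# A B#; A is degree 6, and the triad built there (A-C#-E) is major, so it is VI.
The scale of F# minor (natural minor) is F# G# A B C# D E; A is degree 3, and the triad built there (A-C#-E) is major, so it is III.

VI in C# minor; III in F# minor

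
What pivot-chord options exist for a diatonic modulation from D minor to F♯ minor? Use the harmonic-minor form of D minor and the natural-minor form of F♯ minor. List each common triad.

A

Triads in D minor (harmonic minor): D minor (i), E diminished (ii°), F augmented (III+), G minor (iv), A major (V), B♭ major (VI), C♯ diminished (vii°).
Triads in F♯ minor (natural minor): F♯ minor (i), G♯ diminished (ii°), A major (III), B minor (iv), C♯ minor (v), D major (VI), E major (VII).
Shared triads with their functions: A major (V in D minor, III in F♯ minor).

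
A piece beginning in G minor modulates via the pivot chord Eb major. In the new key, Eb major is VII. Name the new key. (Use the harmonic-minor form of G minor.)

The numeral VII denotes a major triad on scale degree 7. With Eb on degree 7, the tonic of the new key is F.
Degree 7 carries a major triad in natural-minor keys, so the destination is F minor.
Check: the diatonic triads of F minor (natural minor) are Fm (i), Gdim (ii°), Ab (III), Bbm (iv), Cm (v), Db (VI), Eb (VII) — Eb major is indeed VII.

F minor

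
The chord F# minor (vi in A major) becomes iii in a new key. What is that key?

D major

The numeral iii denotes a minor triad on scale degree 3. With F# on degree 3, the tonic of the new key is D.
Degree 3 carries a minor triad in major keys, so the destination is D major.
Check: the diatonic triads of D major are D (I), Em (ii), F#m (iii), G (IV), A (V), Bm (vi), C#dim (vii°) — F# minor is indeed iii.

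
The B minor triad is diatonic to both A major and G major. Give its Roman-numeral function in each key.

The scale of A major is A B C# D E F# G#; B is degree 2, and the triad built there (B-D-F#) is minor, so it is ii.
The scale of G major is G A B C D E F#; B is degree 3, and the triad built there (B-D-F#) is minor, so it is iii.

ii in A major; iii in G major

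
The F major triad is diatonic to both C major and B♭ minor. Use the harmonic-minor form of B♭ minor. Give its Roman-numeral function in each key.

IV in C major; V in B♭ minor

The scale of C major is C D E F G A B; F is degree 4, and the triad built there (F-A-C) is major, so it is IV.
The scale of B♭ minor (harmonic minor) is B♭ C D♭ E♭ F G♭ A; F is degree 5, and the triad built there (F-A-C) is major, so it is V.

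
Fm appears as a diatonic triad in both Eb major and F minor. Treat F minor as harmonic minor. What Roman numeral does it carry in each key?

ii in Eb major; i in F minor

The scale of Eb major is Eb F G Ab Bb C D; F is degree 2, and the triad built there (F-Ab-C) is minor, so it is ii.
The scale of F minor (harmonic minor) is F G Ab Bb C Db E; F is degree 1, and the triad built there (F-Ab-C) is minor, so it is i.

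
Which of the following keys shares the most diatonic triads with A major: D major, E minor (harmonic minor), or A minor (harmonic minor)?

D major

Triads of A major: A (I), Bm (ii), C♯m (iii), D (IV), E (V), F♯m (vi), G♯dim (vii°).
D major shares 4: A, Bm, D, F♯m.
E minor (harmonic minor) shares 0: none.
A minor (harmonic minor) shares 2: E, G♯dim.
The most common triads (4) are shared with D major.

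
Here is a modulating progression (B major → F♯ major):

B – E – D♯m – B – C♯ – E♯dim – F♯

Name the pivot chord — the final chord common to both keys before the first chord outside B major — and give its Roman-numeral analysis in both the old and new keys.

B — I in B major, IV in F♯ major

Chords diatonic to B major: B, C♯m, D♯m, E, F♯, G♯m, A♯dim.
Reading the progression, the first chord not in that set is C♯, so the modulation leaves B major there.
The chord immediately before C♯ is B, which is diatonic to both keys: I in B major and IV in F♯ major.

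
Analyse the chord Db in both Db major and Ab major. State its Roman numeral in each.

I in Db major; IV in Ab major

The scale of Db major is Db Eb F Gb Ab Bb C; Db is degree 1, and the triad built there (Db-F-Ab) is major, so it is I.
The scale of Ab major is Ab Bb C Db Eb F G; Db is degree 4, and the triad built there (Db-F-Ab) is major, so it is IV.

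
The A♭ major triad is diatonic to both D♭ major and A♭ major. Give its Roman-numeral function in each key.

The scale of D♭ major is D♭ E♭ F G♭ A♭ B♭ C; A♭ is degree 5, and the triad built there (A♭-C-E♭) is major, so it is V.
The scale of A♭ major is A♭ B♭ C D♭ E♭ F G; A♭ is degree 1, and the triad built there (A♭-C-E♭) is major, so it is I.

V in D♭ major; I in A♭ major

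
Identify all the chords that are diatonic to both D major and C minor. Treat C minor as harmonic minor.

Triads in D major: D (I), Em (ii), F#m (iii), G (IV), A (V), Bm (vi), C#dim (vii°).
Triads in C minor (harmonic minor): Cm (i), Ddim (ii°), Ebaug (III+), Fm (iv), G (V), Ab (VI), Bdim (vii°).
Shared triads with their functions: G (IV in D major, V in C minor).

G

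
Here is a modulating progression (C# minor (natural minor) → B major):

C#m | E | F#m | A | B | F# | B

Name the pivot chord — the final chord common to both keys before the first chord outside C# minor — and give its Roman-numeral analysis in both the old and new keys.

B — VII in C# minor, I in B major

Chords diatonic to C# minor: C#m, D#dim, E, F#m, G#m, A, B.
Reading the progression, the first chord not in that set is F#, so the modulation leaves C# minor there.
The chord immediately before F# is B, which is diatonic to both keys: VII in C# minor and I in B major.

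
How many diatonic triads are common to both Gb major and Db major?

4

Diatonic triads of Gb major: Gb major (I), Ab minor (ii), Bb minor (iii), Cb major (IV), Db major (V), Eb minor (vi), F diminished (vii°).
Diatonic triads of Db major: Db major (I), Eb minor (ii), F minor (iii), Gb major (IV), Ab major (V), Bb minor (vi), C diminished (vii°).
Matching root and quality in both lists: Gb major, Bb minor, Db major, Eb minor.
That gives 4 common triads.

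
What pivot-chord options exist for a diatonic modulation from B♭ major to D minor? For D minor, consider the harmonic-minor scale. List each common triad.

Triads in B♭ major: B♭ major (I), C minor (ii), D minor (iii), E♭ major (IV), F major (V), G minor (vi), A diminished (vii°).
Triads in D minor (harmonic minor): D minor (i), E diminished (ii°), F augmented (III+), G minor (iv), A major (V), B♭ major (VI), C♯ diminished (vii°).
Shared triads with their functions: B♭ major (I in B♭ major, VI in D minor); D minor (iii in B♭ major, i in D minor); G minor (vi in B♭ major, iv in D minor).

B♭, Dm, Gm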